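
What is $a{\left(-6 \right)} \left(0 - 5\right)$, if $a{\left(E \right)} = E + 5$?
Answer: $5$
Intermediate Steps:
$a{\left(E \right)} = 5 + E$
$a{\left(-6 \right)} \left(0 - 5\right) = \left(5 - 6\right) \left(0 - 5\right) = - (0 - 5) = \left(-1\right) \left(-5\right) = 5$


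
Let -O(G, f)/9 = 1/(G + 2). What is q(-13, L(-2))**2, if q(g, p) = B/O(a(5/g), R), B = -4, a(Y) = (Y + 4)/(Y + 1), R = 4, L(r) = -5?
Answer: 49/4 ≈ 12.250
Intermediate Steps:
a(Y) = (4 + Y)/(1 + Y)
O(G, f) = -9/(2 + G) (O(G, f) = -9/(G + 2) = -9/(2 + G))
q(g, p) = 8/9 + 4*(4 + 5/g)/(9*(1 + 5/g)) (q(g, p) = -(-8/9 - 4*(4 + 5/g)/(9*(1 + 5/g))) = -4*(-2/9 - (4 + 5/g)/(9*(1 + 5/g))) = 8/9 + 4*(4 + 5/g)/(9*(1 + 5/g)))
q(-13, L(-2))**2 = (4*(5 + 2*(-13))/(3*(5 - 13)))**2 = ((4/3)*(5 - 26)/(-8))**2 = ((4/3)*(-1/8)*(-21))**2 = (7/2)**2 = 49/4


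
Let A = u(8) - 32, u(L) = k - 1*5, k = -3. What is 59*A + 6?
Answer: -2354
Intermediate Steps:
u(L) = -8 (u(L) = -3 - 1*5 = -3 - 5 = -8)
A = -40 (A = -8 - 32 = -40)
59*A + 6 = 59*(-40) + 6 = -2360 + 6 = -2354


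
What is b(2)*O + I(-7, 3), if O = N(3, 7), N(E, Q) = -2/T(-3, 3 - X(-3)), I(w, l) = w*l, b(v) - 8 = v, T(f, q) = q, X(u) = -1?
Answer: -26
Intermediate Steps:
b(v) = 8 + v
I(w, l) = l*w
N(E, Q) = -1/2 (N(E, Q) = -2/(3 - 1*(-1)) = -2/(3 + 1) = -2/4 = -2*1/4 = -1/2)
O = -1/2 ≈ -0.50000
b(2)*O + I(-7, 3) = (8 + 2)*(-1/2) + 3*(-7) = 10*(-1/2) - 21 = -5 - 21 = -26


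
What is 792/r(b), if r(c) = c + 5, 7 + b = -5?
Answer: -792/7 ≈ -113.14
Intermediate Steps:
b = -12 (b = -7 - 5 = -12)
r(c) = 5 + c
792/r(b) = 792/(5 - 12) = 792/(-7) = 792*(-⅐) = -792/7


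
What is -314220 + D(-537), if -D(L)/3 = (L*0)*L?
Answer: -314220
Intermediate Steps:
D(L) = 0 (D(L) = -3*L*0*L = -0*L = -3*0 = 0)
-314220 + D(-537) = -314220 + 0 = -314220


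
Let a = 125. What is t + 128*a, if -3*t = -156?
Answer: 16052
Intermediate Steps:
t = 52 (t = -⅓*(-156) = 52)
t + 128*a = 52 + 128*125 = 52 + 16000 = 16052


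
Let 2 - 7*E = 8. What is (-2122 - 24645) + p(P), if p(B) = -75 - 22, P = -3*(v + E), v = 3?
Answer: -26864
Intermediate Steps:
E = -6/7 (E = 2/7 - ⅐*8 = 2/7 - 8/7 = -6/7 ≈ -0.85714)
P = -45/7 (P = -3*(3 - 6/7) = -3*15/7 = -45/7 ≈ -6.4286)
p(B) = -97
(-2122 - 24645) + p(P) = (-2122 - 24645) - 97 = -26767 - 97 = -26864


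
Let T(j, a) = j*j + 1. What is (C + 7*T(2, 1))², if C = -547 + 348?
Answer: 26896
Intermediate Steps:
T(j, a) = 1 + j² (T(j, a) = j² + 1 = 1 + j²)
C = -199
(C + 7*T(2, 1))² = (-199 + 7*(1 + 2²))² = (-199 + 7*(1 + 4))² = (-199 + 7*5)² = (-199 + 35)² = (-164)² = 26896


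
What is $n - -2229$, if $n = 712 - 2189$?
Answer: $752$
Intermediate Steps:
$n = -1477$
$n - -2229 = -1477 - -2229 = -1477 + 2229 = 752$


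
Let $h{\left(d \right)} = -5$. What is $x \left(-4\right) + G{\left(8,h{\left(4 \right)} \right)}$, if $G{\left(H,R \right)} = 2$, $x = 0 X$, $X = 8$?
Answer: $2$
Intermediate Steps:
$x = 0$ ($x = 0 \cdot 8 = 0$)
$x \left(-4\right) + G{\left(8,h{\left(4 \right)} \right)} = 0 \left(-4\right) + 2 = 0 + 2 = 2$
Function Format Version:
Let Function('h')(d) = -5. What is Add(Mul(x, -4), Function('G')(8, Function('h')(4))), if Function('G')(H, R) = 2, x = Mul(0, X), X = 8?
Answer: 2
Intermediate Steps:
x = 0 (x = Mul(0, 8) = 0)
Add(Mul(x, -4), Function('G')(8, Function('h')(4))) = Add(Mul(0, -4), 2) = Add(0, 2) = 2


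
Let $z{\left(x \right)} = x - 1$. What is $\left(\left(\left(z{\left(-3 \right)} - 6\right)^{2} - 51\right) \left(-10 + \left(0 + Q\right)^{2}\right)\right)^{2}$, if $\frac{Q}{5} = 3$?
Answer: $110986225$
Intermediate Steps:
$Q = 15$ ($Q = 5 \cdot 3 = 15$)
$z{\left(x \right)} = -1 + x$
$\left(\left(\left(z{\left(-3 \right)} - 6\right)^{2} - 51\right) \left(-10 + \left(0 + Q\right)^{2}\right)\right)^{2} = \left(\left(\left(\left(-1 - 3\right) - 6\right)^{2} - 51\right) \left(-10 + \left(0 + 15\right)^{2}\right)\right)^{2} = \left(\left(\left(-4 - 6\right)^{2} - 51\right) \left(-10 + 15^{2}\right)\right)^{2} = \left(\left(\left(-10\right)^{2} - 51\right) \left(-10 + 225\right)\right)^{2} = \left(\left(100 - 51\right) 215\right)^{2} = \left(49 \cdot 215\right)^{2} = 10535^{2} = 110986225$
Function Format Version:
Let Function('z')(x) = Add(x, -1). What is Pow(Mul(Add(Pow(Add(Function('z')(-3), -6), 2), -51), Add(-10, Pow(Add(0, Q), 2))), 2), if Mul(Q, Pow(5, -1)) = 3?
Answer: 110986225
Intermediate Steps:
Q = 15 (Q = Mul(5, 3) = 15)
Function('z')(x) = Add(-1, x)
Pow(Mul(Add(Pow(Add(Function('z')(-3), -6), 2), -51), Add(-10, Pow(Add(0, Q), 2))), 2) = Pow(Mul(Add(Pow(Add(Add(-1, -3), -6), 2), -51), Add(-10, Pow(Add(0, 15), 2))), 2) = Pow(Mul(Add(Pow(Add(-4, -6), 2), -51), Add(-10, Pow(15, 2))), 2) = Pow(Mul(Add(Pow(-10, 2), -51), Add(-10, 225)), 2) = Pow(Mul(Add(100, -51), 215), 2) = Pow(Mul(49, 215), 2) = Pow(10535, 2) = 110986225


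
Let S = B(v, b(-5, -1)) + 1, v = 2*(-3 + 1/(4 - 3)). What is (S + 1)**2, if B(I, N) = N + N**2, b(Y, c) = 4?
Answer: 484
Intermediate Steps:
v = -4 (v = 2*(-3 + 1/1) = 2*(-3 + 1) = 2*(-2) = -4)
S = 21 (S = 4*(1 + 4) + 1 = 4*5 + 1 = 20 + 1 = 21)
(S + 1)**2 = (21 + 1)**2 = 22**2 = 484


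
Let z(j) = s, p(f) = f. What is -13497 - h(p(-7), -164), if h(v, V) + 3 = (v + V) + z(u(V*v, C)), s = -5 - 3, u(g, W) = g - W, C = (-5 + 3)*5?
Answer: -13315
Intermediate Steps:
C = -10 (C = -2*5 = -10)
s = -8
z(j) = -8
h(v, V) = -11 + V + v (h(v, V) = -3 + ((v + V) - 8) = -3 + ((V + v) - 8) = -3 + (-8 + V + v) = -11 + V + v)
-13497 - h(p(-7), -164) = -13497 - (-11 - 164 - 7) = -13497 - 1*(-182) = -13497 + 182 = -13315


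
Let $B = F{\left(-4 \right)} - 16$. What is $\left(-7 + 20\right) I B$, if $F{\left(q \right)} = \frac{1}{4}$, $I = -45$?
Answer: $\frac{36855}{4} \approx 9213.8$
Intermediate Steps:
$F{\left(q \right)} = \frac{1}{4}$
$B = - \frac{63}{4}$ ($B = \frac{1}{4} - 16 = - \frac{63}{4} \approx -15.75$)
$\left(-7 + 20\right) I B = \left(-7 + 20\right) \left(-45\right) \left(- \frac{63}{4}\right) = 13 \left(-45\right) \left(- \frac{63}{4}\right) = \left(-585\right) \left(- \frac{63}{4}\right) = \frac{36855}{4}$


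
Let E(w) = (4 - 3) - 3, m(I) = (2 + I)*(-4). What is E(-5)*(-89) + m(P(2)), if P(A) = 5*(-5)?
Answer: 270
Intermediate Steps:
P(A) = -25
m(I) = -8 - 4*I
E(w) = -2 (E(w) = 1 - 3 = -2)
E(-5)*(-89) + m(P(2)) = -2*(-89) + (-8 - 4*(-25)) = 178 + (-8 + 100) = 178 + 92 = 270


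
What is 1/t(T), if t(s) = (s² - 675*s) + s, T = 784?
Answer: 1/86240 ≈ 1.1596e-5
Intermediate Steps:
t(s) = s² - 674*s
1/t(T) = 1/(784*(-674 + 784)) = 1/(784*110) = 1/86240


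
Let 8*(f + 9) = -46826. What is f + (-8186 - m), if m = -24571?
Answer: 42091/4 ≈ 10523.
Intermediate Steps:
f = -23449/4 (f = -9 + (⅛)*(-46826) = -9 - 23413/4 = -23449/4 ≈ -5862.3)
f + (-8186 - m) = -23449/4 + (-8186 - 1*(-24571)) = -23449/4 + (-8186 + 24571) = -23449/4 + 16385 = 42091/4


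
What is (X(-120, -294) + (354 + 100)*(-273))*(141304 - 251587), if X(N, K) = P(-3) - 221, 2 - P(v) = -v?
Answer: 13693178412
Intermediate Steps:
P(v) = 2 + v (P(v) = 2 - (-1)*v = 2 + v)
X(N, K) = -222 (X(N, K) = (2 - 3) - 221 = -1 - 221 = -222)
(X(-120, -294) + (354 + 100)*(-273))*(141304 - 251587) = (-222 + (354 + 100)*(-273))*(141304 - 251587) = (-222 + 454*(-273))*(-110283) = (-222 - 123942)*(-110283) = -124164*(-110283) = 13693178412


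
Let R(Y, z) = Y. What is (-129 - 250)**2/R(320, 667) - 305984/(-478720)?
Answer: 5379823/11968 ≈ 449.52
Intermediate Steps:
(-129 - 250)**2/R(320, 667) - 305984/(-478720) = (-129 - 250)**2/320 - 305984/(-478720) = (-379)**2*(1/320) - 305984*(-1/478720) = 143641*(1/320) + 4781/7480 = 143641/320 + 4781/7480 = 5379823/11968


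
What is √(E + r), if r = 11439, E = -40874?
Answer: 29*I*√35 ≈ 171.57*I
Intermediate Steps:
√(E + r) = √(-40874 + 11439) = √(-29435) = 29*I*√35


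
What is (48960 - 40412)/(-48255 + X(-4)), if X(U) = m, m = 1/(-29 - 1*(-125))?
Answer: -820608/4632479 ≈ -0.17714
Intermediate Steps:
m = 1/96 (m = 1/(-29 + 125) = 1/96 ≈ 0.010417)
X(U) = 1/96
(48960 - 40412)/(-48255 + X(-4)) = (48960 - 40412)/(-48255 + 1/96) = 8548/(-4632479/96) = 8548*(-96/4632479) = -820608/4632479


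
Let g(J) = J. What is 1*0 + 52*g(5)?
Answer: 260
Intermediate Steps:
1*0 + 52*g(5) = 1*0 + 52*5 = 0 + 260 = 260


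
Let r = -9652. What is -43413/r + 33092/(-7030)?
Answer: -373963/1785620 ≈ -0.20943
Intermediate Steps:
-43413/r + 33092/(-7030) = -43413/(-9652) + 33092/(-7030) = -43413*(-1/9652) + 33092*(-1/7030) = 43413/9652 - 16546/3515 = -373963/1785620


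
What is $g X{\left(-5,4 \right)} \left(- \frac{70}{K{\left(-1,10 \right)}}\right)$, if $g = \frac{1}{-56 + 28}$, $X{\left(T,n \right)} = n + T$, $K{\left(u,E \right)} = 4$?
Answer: $- \frac{5}{8} \approx -0.625$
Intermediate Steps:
$X{\left(T,n \right)} = T + n$
$g = - \frac{1}{28}$ ($g = \frac{1}{-28} = - \frac{1}{28} \approx -0.035714$)
$g X{\left(-5,4 \right)} \left(- \frac{70}{K{\left(-1,10 \right)}}\right) = - \frac{-5 + 4}{28} \left(- \frac{70}{4}\right) = \left(- \frac{1}{28}\right) \left(-1\right) \left(\left(-70\right) \frac{1}{4}\right) = \frac{1}{28} \left(- \frac{35}{2}\right) = - \frac{5}{8}$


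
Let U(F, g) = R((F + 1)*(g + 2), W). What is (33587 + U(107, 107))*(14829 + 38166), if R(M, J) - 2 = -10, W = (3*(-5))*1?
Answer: 1779519105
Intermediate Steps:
W = -15 (W = -15*1 = -15)
R(M, J) = -8 (R(M, J) = 2 - 10 = -8)
U(F, g) = -8
(33587 + U(107, 107))*(14829 + 38166) = (33587 - 8)*(14829 + 38166) = 33579*52995 = 1779519105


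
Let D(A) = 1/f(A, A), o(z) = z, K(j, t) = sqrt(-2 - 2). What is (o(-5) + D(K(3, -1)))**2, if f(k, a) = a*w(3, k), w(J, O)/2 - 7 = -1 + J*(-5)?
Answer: (180 - I)**2/1296 ≈ 24.999 - 0.27778*I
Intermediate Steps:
K(j, t) = 2*I (K(j, t) = sqrt(-4) = 2*I)
w(J, O) = 12 - 10*J (w(J, O) = 14 + 2*(-1 + J*(-5)) = 14 + 2*(-1 - 5*J) = 14 + (-2 - 10*J) = 12 - 10*J)
f(k, a) = -18*a (f(k, a) = a*(12 - 10*3) = a*(12 - 30) = a*(-18) = -18*a)
D(A) = -1/(18*A) (D(A) = 1/(-18*A) = -1/(18*A))
(o(-5) + D(K(3, -1)))**2 = (-5 - (-I/2)/18)**2 = (-5 - (-1)*I/36)**2 = (-5 + I/36)**2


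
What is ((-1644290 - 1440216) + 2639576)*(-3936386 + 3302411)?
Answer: 282074496750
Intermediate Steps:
((-1644290 - 1440216) + 2639576)*(-3936386 + 3302411) = (-3084506 + 2639576)*(-633975) = -444930*(-633975) = 282074496750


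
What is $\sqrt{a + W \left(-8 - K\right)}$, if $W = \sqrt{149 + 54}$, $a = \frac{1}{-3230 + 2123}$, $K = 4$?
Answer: $\frac{\sqrt{-123 - 1633932 \sqrt{203}}}{369} \approx 13.076 i$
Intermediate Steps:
$a = - \frac{1}{1107}$ ($a = \frac{1}{-1107} = - \frac{1}{1107} \approx -0.00090334$)
$W = \sqrt{203} \approx 14.248$
$\sqrt{a + W \left(-8 - K\right)} = \sqrt{- \frac{1}{1107} + \sqrt{203} \left(-8 - 4\right)} = \sqrt{- \frac{1}{1107} + \sqrt{203} \left(-12\right)} = \sqrt{- \frac{1}{1107} - 12 \sqrt{203}}$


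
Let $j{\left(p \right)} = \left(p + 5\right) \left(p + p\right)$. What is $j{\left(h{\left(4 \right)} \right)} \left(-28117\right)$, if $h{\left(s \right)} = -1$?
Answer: $224936$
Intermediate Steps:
$j{\left(p \right)} = 2 p \left(5 + p\right)$ ($j{\left(p \right)} = \left(5 + p\right) 2 p = 2 p \left(5 + p\right)$)
$j{\left(h{\left(4 \right)} \right)} \left(-28117\right) = 2 \left(-1\right) \left(5 - 1\right) \left(-28117\right) = 2 \left(-1\right) 4 \left(-28117\right) = \left(-8\right) \left(-28117\right) = 224936$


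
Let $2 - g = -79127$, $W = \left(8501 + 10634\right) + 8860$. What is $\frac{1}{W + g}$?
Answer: $\frac{1}{107124} \approx 9.335 \cdot 10^{-6}$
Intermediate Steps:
$W = 27995$ ($W = 19135 + 8860 = 27995$)
$g = 79129$ ($g = 2 - -79127 = 2 + 79127 = 79129$)
$\frac{1}{W + g} = \frac{1}{27995 + 79129} = \frac{1}{107124}$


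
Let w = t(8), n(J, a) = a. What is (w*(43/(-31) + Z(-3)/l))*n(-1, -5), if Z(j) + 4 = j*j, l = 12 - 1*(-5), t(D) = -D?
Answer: -23040/527 ≈ -43.719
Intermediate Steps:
l = 17 (l = 12 + 5 = 17)
Z(j) = -4 + j**2 (Z(j) = -4 + j*j = -4 + j**2)
w = -8 (w = -1*8 = -8)
(w*(43/(-31) + Z(-3)/l))*n(-1, -5) = -8*(43/(-31) + (-4 + (-3)**2)/17)*(-5) = -8*(43*(-1/31) + (-4 + 9)*(1/17))*(-5) = -8*(-43/31 + 5*(1/17))*(-5) = -8*(-43/31 + 5/17)*(-5) = -8*(-576/527)*(-5) = (4608/527)*(-5) = -23040/527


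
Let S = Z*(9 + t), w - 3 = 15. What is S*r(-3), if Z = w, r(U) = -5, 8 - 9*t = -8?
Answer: -970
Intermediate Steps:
t = 16/9 (t = 8/9 - ⅑*(-8) = 8/9 + 8/9 = 16/9 ≈ 1.7778)
w = 18 (w = 3 + 15 = 18)
Z = 18
S = 194 (S = 18*(9 + 16/9) = 18*(97/9) = 194)
S*r(-3) = 194*(-5) = -970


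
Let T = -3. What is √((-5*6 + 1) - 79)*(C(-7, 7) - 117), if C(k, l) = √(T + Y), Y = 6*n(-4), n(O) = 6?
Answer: 6*I*√3*(-117 + √33) ≈ -1156.2*I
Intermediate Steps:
Y = 36 (Y = 6*6 = 36)
C(k, l) = √33 (C(k, l) = √(-3 + 36) = √33)
√((-5*6 + 1) - 79)*(C(-7, 7) - 117) = √((-5*6 + 1) - 79)*(√33 - 117) = √((-30 + 1) - 79)*(-117 + √33) = √(-29 - 79)*(-117 + √33) = √(-108)*(-117 + √33) = (6*I*√3)*(-117 + √33) = 6*I*√3*(-117 + √33)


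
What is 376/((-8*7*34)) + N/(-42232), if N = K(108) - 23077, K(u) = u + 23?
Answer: 869061/2512804 ≈ 0.34585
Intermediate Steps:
K(u) = 23 + u
N = -22946 (N = (23 + 108) - 23077 = 131 - 23077 = -22946)
376/((-8*7*34)) + N/(-42232) = 376/((-8*7*34)) - 22946/(-42232) = 376/((-56*34)) - 22946*(-1/42232) = 376/(-1904) + 11473/21116 = 376*(-1/1904) + 11473/21116 = -47/238 + 11473/21116 = 869061/2512804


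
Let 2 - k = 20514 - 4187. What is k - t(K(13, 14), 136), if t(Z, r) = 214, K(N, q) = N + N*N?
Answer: -16539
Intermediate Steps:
k = -16325 (k = 2 - (20514 - 4187) = 2 - 1*16327 = 2 - 16327 = -16325)
K(N, q) = N + N²
k - t(K(13, 14), 136) = -16325 - 1*214 = -16325 - 214 = -16539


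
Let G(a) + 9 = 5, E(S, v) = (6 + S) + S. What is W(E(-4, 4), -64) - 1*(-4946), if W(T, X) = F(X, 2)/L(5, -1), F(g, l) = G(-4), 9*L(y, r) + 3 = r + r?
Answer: 24766/5 ≈ 4953.2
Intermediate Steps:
E(S, v) = 6 + 2*S
G(a) = -4 (G(a) = -9 + 5 = -4)
L(y, r) = -⅓ + 2*r/9 (L(y, r) = -⅓ + (r + r)/9 = -⅓ + (2*r)/9 = -⅓ + 2*r/9)
F(g, l) = -4
W(T, X) = 36/5 (W(T, X) = -4/(-⅓ + (2/9)*(-1)) = -4/(-⅓ - 2/9) = -4/(-5/9) = -4*(-9/5) = 36/5)
W(E(-4, 4), -64) - 1*(-4946) = 36/5 - 1*(-4946) = 36/5 + 4946 = 24766/5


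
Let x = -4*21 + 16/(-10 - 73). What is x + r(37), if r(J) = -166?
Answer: -20766/83 ≈ -250.19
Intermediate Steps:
x = -6988/83 (x = -84 + 16/(-83) = -84 - 1/83*16 = -84 - 16/83 = -6988/83 ≈ -84.193)
x + r(37) = -6988/83 - 166 = -20766/83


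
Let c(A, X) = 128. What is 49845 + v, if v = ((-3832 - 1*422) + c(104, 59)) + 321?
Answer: 46040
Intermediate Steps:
v = -3805 (v = ((-3832 - 1*422) + 128) + 321 = ((-3832 - 422) + 128) + 321 = (-4254 + 128) + 321 = -4126 + 321 = -3805)
49845 + v = 49845 - 3805 = 46040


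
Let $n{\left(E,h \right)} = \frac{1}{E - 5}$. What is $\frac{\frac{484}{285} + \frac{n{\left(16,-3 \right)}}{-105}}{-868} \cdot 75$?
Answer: $- \frac{186245}{1269884} \approx -0.14666$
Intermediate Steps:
$n{\left(E,h \right)} = \frac{1}{-5 + E}$
$\frac{\frac{484}{285} + \frac{n{\left(16,-3 \right)}}{-105}}{-868} \cdot 75 = \frac{\frac{484}{285} + \frac{1}{\left(-5 + 16\right) \left(-105\right)}}{-868} \cdot 75 = \left(484 \cdot \frac{1}{285} + \frac{1}{11} \left(- \frac{1}{105}\right)\right) \left(- \frac{1}{868}\right) 75 = \left(\frac{484}{285} + \frac{1}{11} \left(- \frac{1}{105}\right)\right) \left(- \frac{1}{868}\right) 75 = \left(\frac{484}{285} - \frac{1}{1155}\right) \left(- \frac{1}{868}\right) 75 = \frac{37249}{21945} \left(- \frac{1}{868}\right) 75 = \left(- \frac{37249}{19048260}\right) 75 = - \frac{186245}{1269884}$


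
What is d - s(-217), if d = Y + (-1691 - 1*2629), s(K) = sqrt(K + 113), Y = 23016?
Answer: 18696 - 2*I*sqrt(26) ≈ 18696.0 - 10.198*I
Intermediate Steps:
s(K) = sqrt(113 + K)
d = 18696 (d = 23016 + (-1691 - 1*2629) = 23016 + (-1691 - 2629) = 23016 - 4320 = 18696)
d - s(-217) = 18696 - sqrt(113 - 217) = 18696 - sqrt(-104) = 18696 - 2*I*sqrt(26)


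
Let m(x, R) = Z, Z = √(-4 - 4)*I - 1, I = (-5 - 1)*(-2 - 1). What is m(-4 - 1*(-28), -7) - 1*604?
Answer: -605 + 36*I*√2 ≈ -605.0 + 50.912*I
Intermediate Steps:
I = 18 (I = -6*(-3) = 18)
Z = -1 + 36*I*√2 (Z = √(-4 - 4)*18 - 1 = √(-8)*18 - 1 = (2*I*√2)*18 - 1 = 36*I*√2 - 1 = -1 + 36*I*√2 ≈ -1.0 + 50.912*I)
m(x, R) = -1 + 36*I*√2
m(-4 - 1*(-28), -7) - 1*604 = (-1 + 36*I*√2) - 1*604 = (-1 + 36*I*√2) - 604 = -605 + 36*I*√2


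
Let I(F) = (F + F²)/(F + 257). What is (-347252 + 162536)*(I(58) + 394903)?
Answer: -364734546044/5 ≈ -7.2947e+10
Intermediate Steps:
I(F) = (F + F²)/(257 + F)
(-347252 + 162536)*(I(58) + 394903) = (-347252 + 162536)*(58*(1 + 58)/(257 + 58) + 394903) = -184716*(58*59/315 + 394903) = -184716*(58*(1/315)*59 + 394903) = -184716*(3422/315 + 394903) = -184716*124397867/315 = -364734546044/5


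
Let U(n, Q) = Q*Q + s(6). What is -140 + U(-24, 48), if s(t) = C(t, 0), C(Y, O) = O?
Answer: 2164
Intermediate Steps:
s(t) = 0
U(n, Q) = Q² (U(n, Q) = Q*Q + 0 = Q² + 0 = Q²)
-140 + U(-24, 48) = -140 + 48² = -140 + 2304 = 2164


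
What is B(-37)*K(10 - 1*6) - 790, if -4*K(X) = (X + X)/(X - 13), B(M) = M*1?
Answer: -7184/9 ≈ -798.22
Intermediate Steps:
B(M) = M
K(X) = -X/(2*(-13 + X)) (K(X) = -(X + X)/(4*(X - 13)) = -2*X/(4*(-13 + X)) = -X/(2*(-13 + X)))
B(-37)*K(10 - 1*6) - 790 = -(-37)*(10 - 1*6)/(-26 + 2*(10 - 1*6)) - 790 = -(-37)*(10 - 6)/(-26 + 2*(10 - 6)) - 790 = -(-37)*4/(-26 + 2*4) - 790 = -(-37)*4/(-26 + 8) - 790 = -(-37)*4/(-18) - 790 = -(-37)*4*(-1)/18 - 790 = -37*2/9 - 790 = -74/9 - 790 = -7184/9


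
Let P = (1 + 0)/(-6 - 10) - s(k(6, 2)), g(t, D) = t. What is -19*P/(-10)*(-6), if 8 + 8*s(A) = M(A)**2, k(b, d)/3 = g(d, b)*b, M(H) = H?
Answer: 146889/80 ≈ 1836.1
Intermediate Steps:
k(b, d) = 3*b*d (k(b, d) = 3*(d*b) = 3*(b*d) = 3*b*d)
s(A) = -1 + A**2/8
P = -2577/16 (P = (1 + 0)/(-6 - 10) - (-1 + (3*6*2)**2/8) = 1/(-16) - (-1 + (1/8)*36**2) = 1*(-1/16) - (-1 + (1/8)*1296) = -1/16 - (-1 + 162) = -1/16 - 1*161 = -1/16 - 161 = -2577/16 ≈ -161.06)
-19*P/(-10)*(-6) = -(-48963)/(16*(-10))*(-6) = -(-48963)*(-1)/(16*10)*(-6) = -19*2577/160*(-6) = -48963/160*(-6) = 146889/80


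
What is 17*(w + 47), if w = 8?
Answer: 935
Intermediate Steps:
17*(w + 47) = 17*(8 + 47) = 17*55 = 935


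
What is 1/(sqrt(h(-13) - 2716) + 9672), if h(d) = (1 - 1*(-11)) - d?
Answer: 248/2398725 - I*sqrt(299)/31183425 ≈ 0.00010339 - 5.5451e-7*I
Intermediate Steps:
h(d) = 12 - d (h(d) = (1 + 11) - d = 12 - d)
1/(sqrt(h(-13) - 2716) + 9672) = 1/(sqrt((12 - 1*(-13)) - 2716) + 9672) = 1/(sqrt((12 + 13) - 2716) + 9672) = 1/(sqrt(25 - 2716) + 9672) = 1/(sqrt(-2691) + 9672) = 1/(3*I*sqrt(299) + 9672) = 1/(9672 + 3*I*sqrt(299))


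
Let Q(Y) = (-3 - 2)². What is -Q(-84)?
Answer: -25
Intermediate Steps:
Q(Y) = 25 (Q(Y) = (-5)² = 25)
-Q(-84) = -1*25 = -25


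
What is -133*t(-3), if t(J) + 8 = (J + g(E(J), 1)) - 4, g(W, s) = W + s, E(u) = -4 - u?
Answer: 1995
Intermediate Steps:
t(J) = -15 (t(J) = -8 + ((J + ((-4 - J) + 1)) - 4) = -8 + ((J + (-3 - J)) - 4) = -8 + (-3 - 4) = -8 - 7 = -15)
-133*t(-3) = -133*(-15) = 1995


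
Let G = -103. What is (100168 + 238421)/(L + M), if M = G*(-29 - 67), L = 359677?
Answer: 338589/369565 ≈ 0.91618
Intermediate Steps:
M = 9888 (M = -103*(-29 - 67) = -103*(-96) = 9888)
(100168 + 238421)/(L + M) = (100168 + 238421)/(359677 + 9888) = 338589/369565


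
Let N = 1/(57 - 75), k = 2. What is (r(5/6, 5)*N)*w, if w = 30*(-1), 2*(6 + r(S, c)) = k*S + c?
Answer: -40/9 ≈ -4.4444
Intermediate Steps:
r(S, c) = -6 + S + c/2 (r(S, c) = -6 + (2*S + c)/2 = -6 + (c + 2*S)/2 = -6 + (S + c/2) = -6 + S + c/2)
N = -1/18 (N = 1/(-18) = -1/18 ≈ -0.055556)
w = -30
(r(5/6, 5)*N)*w = ((-6 + 5/6 + (½)*5)*(-1/18))*(-30) = ((-6 + 5*(⅙) + 5/2)*(-1/18))*(-30) = ((-6 + ⅚ + 5/2)*(-1/18))*(-30) = -8/3*(-1/18)*(-30) = (4/27)*(-30) = -40/9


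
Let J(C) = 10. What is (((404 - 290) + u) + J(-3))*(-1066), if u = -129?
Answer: 5330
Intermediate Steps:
(((404 - 290) + u) + J(-3))*(-1066) = (((404 - 290) - 129) + 10)*(-1066) = ((114 - 129) + 10)*(-1066) = (-15 + 10)*(-1066) = -5*(-1066) = 5330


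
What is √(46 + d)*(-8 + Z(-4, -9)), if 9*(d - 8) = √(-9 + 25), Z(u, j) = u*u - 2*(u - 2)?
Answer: 140*√10/3 ≈ 147.57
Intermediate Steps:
Z(u, j) = 4 + u² - 2*u (Z(u, j) = u² - 2*(-2 + u) = u² + (4 - 2*u) = 4 + u² - 2*u)
d = 76/9 (d = 8 + √(-9 + 25)/9 = 8 + √16/9 = 8 + (⅑)*4 = 8 + 4/9 = 76/9 ≈ 8.4444)
√(46 + d)*(-8 + Z(-4, -9)) = √(46 + 76/9)*(-8 + (4 + (-4)² - 2*(-4))) = √(490/9)*(-8 + (4 + 16 + 8)) = (7*√10/3)*(-8 + 28) = (7*√10/3)*20 = 140*√10/3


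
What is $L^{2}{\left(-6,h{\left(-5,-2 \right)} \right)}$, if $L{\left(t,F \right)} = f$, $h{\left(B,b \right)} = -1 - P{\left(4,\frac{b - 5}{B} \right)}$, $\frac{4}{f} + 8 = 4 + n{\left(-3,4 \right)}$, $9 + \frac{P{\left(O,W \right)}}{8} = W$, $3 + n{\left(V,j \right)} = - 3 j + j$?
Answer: $\frac{16}{225} \approx 0.071111$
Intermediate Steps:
$n{\left(V,j \right)} = -3 - 2 j$ ($n{\left(V,j \right)} = -3 + \left(- 3 j + j\right) = -3 - 2 j$)
$P{\left(O,W \right)} = -72 + 8 W$
$f = - \frac{4}{15}$ ($f = \frac{4}{-8 + \left(4 - 11\right)} = \frac{4}{-8 - 7} = \frac{4}{-15} = 4 \left(- \frac{1}{15}\right) = - \frac{4}{15} \approx -0.26667$)
$h{\left(B,b \right)} = 71 - \frac{8 \left(-5 + b\right)}{B}$ ($h{\left(B,b \right)} = -1 - \left(-72 + 8 \frac{b - 5}{B}\right) = -1 - \left(-72 + 8 \frac{-5 + b}{B}\right) = -1 - \left(-72 + \frac{8 \left(-5 + b\right)}{B}\right) = -1 + \left(72 - \frac{8 \left(-5 + b\right)}{B}\right) = 71 - \frac{8 \left(-5 + b\right)}{B}$)
$L{\left(t,F \right)} = - \frac{4}{15}$
$L^{2}{\left(-6,h{\left(-5,-2 \right)} \right)} = \left(- \frac{4}{15}\right)^{2} = \frac{16}{225}$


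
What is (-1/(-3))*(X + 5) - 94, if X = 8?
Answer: -269/3 ≈ -89.667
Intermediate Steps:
(-1/(-3))*(X + 5) - 94 = (-1/(-3))*(8 + 5) - 94 = -1*(-⅓)*13 - 94 = (⅓)*13 - 94 = 13/3 - 94 = -269/3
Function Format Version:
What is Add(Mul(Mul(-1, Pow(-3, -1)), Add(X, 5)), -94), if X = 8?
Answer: Rational(-269, 3) ≈ -89.667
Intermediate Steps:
Add(Mul(Mul(-1, Pow(-3, -1)), Add(X, 5)), -94) = Add(Mul(Mul(-1, Pow(-3, -1)), Add(8, 5)), -94) = Add(Mul(Mul(-1, Rational(-1, 3)), 13), -94) = Add(Mul(Rational(1, 3), 13), -94) = Add(Rational(13, 3), -94) = Rational(-269, 3)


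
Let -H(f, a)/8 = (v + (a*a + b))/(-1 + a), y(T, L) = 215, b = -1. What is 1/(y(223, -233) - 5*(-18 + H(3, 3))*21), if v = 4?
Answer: 1/7145 ≈ 0.00013996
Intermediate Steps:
H(f, a) = -8*(3 + a**2)/(-1 + a) (H(f, a) = -8*(4 + (a*a - 1))/(-1 + a) = -8*(4 + (a**2 - 1))/(-1 + a) = -8*(4 + (-1 + a**2))/(-1 + a) = -8*(3 + a**2)/(-1 + a))
1/(y(223, -233) - 5*(-18 + H(3, 3))*21) = 1/(215 - 5*(-18 + 8*(-3 - 1*3**2)/(-1 + 3))*21) = 1/(215 - 5*(-18 + 8*(-3 - 1*9)/2)*21) = 1/(215 - 5*(-18 + 8*(1/2)*(-3 - 9))*21) = 1/(215 - 5*(-18 + 8*(1/2)*(-12))*21) = 1/(215 - 5*(-18 - 48)*21) = 1/(215 - 5*(-66)*21) = 1/(215 + 330*21) = 1/(215 + 6930) = 1/7145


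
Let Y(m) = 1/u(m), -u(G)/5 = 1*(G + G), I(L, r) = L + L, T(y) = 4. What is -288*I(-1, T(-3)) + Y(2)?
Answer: 11519/20 ≈ 575.95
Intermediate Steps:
I(L, r) = 2*L
u(G) = -10*G (u(G) = -5*(G + G) = -5*2*G = -10*G)
Y(m) = -1/(10*m) (Y(m) = 1/(-10*m) = -1/(10*m))
-288*I(-1, T(-3)) + Y(2) = -576*(-1) - ⅒/2 = -288*(-2) - ⅒*½ = 576 - 1/20 = 11519/20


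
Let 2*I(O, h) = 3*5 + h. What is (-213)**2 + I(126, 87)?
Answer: 45420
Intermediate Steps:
I(O, h) = 15/2 + h/2 (I(O, h) = (3*5 + h)/2 = (15 + h)/2 = 15/2 + h/2)
(-213)**2 + I(126, 87) = (-213)**2 + (15/2 + (1/2)*87) = 45369 + (15/2 + 87/2) = 45369 + 51 = 45420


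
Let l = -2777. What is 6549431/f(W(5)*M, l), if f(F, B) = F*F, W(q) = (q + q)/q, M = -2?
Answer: 6549431/16 ≈ 4.0934e+5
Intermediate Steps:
W(q) = 2 (W(q) = (2*q)/q = 2)
f(F, B) = F**2
6549431/f(W(5)*M, l) = 6549431/((2*(-2))**2) = 6549431/((-4)**2) = 6549431/16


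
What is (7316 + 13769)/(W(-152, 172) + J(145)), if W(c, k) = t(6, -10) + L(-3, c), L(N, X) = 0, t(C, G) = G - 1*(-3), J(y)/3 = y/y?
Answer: -21085/4 ≈ -5271.3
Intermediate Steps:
J(y) = 3 (J(y) = 3*(y/y) = 3*1 = 3)
t(C, G) = 3 + G (t(C, G) = G + 3 = 3 + G)
W(c, k) = -7 (W(c, k) = (3 - 10) + 0 = -7 + 0 = -7)
(7316 + 13769)/(W(-152, 172) + J(145)) = (7316 + 13769)/(-7 + 3) = 21085/(-4) = 21085*(-¼) = -21085/4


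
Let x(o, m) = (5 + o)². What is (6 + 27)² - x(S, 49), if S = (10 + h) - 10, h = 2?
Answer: 1040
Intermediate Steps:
S = 2 (S = (10 + 2) - 10 = 12 - 10 = 2)
(6 + 27)² - x(S, 49) = (6 + 27)² - (5 + 2)² = 33² - 1*7² = 1089 - 1*49 = 1089 - 49 = 1040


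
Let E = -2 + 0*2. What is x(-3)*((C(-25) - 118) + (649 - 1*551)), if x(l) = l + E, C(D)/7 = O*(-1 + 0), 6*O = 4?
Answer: 370/3 ≈ 123.33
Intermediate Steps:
O = 2/3 (O = (1/6)*4 = 2/3 ≈ 0.66667)
C(D) = -14/3 (C(D) = 7*(2*(-1 + 0)/3) = 7*((2/3)*(-1)) = 7*(-2/3) = -14/3)
E = -2 (E = -2 + 0 = -2)
x(l) = -2 + l (x(l) = l - 2 = -2 + l)
x(-3)*((C(-25) - 118) + (649 - 1*551)) = (-2 - 3)*((-14/3 - 118) + (649 - 1*551)) = -5*(-368/3 + (649 - 551)) = -5*(-368/3 + 98) = -5*(-74/3) = 370/3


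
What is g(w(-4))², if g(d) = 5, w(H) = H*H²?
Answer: 25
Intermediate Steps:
w(H) = H³
g(w(-4))² = 5² = 25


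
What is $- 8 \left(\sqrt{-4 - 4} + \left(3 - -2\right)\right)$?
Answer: $-40 - 16 i \sqrt{2} \approx -40.0 - 22.627 i$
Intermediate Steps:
$- 8 \left(\sqrt{-4 - 4} + \left(3 - -2\right)\right) = - 8 \left(\sqrt{-8} + \left(3 + 2\right)\right) = - 8 \left(2 i \sqrt{2} + 5\right) = - 8 \left(5 + 2 i \sqrt{2}\right) = -40 - 16 i \sqrt{2}$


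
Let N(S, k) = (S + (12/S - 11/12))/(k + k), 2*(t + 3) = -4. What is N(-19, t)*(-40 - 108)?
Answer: -34669/114 ≈ -304.11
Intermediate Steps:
t = -5 (t = -3 + (1/2)*(-4) = -3 - 2 = -5)
N(S, k) = (-11/12 + S + 12/S)/(2*k) (N(S, k) = (S + (12/S - 11*1/12))/((2*k)) = (S + (12/S - 11/12))*(1/(2*k)) = (S + (-11/12 + 12/S))*(1/(2*k)) = (-11/12 + S + 12/S)*(1/(2*k)) = (-11/12 + S + 12/S)/(2*k))
N(-19, t)*(-40 - 108) = ((1/24)*(144 - 19*(-11 + 12*(-19)))/(-19*(-5)))*(-40 - 108) = ((1/24)*(-1/19)*(-1/5)*(144 - 19*(-11 - 228)))*(-148) = ((1/24)*(-1/19)*(-1/5)*(144 - 19*(-239)))*(-148) = ((1/24)*(-1/19)*(-1/5)*(144 + 4541))*(-148) = ((1/24)*(-1/19)*(-1/5)*4685)*(-148) = (937/456)*(-148) = -34669/114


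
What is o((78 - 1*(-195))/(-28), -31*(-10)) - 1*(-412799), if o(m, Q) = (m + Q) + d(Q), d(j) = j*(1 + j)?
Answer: 2038037/4 ≈ 5.0951e+5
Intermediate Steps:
o(m, Q) = Q + m + Q*(1 + Q) (o(m, Q) = (m + Q) + Q*(1 + Q) = (Q + m) + Q*(1 + Q) = Q + m + Q*(1 + Q))
o((78 - 1*(-195))/(-28), -31*(-10)) - 1*(-412799) = (-31*(-10) + (78 - 1*(-195))/(-28) + (-31*(-10))*(1 - 31*(-10))) - 1*(-412799) = (310 + (78 + 195)*(-1/28) + 310*(1 + 310)) + 412799 = (310 + 273*(-1/28) + 310*311) + 412799 = (310 - 39/4 + 96410) + 412799 = 386841/4 + 412799 = 2038037/4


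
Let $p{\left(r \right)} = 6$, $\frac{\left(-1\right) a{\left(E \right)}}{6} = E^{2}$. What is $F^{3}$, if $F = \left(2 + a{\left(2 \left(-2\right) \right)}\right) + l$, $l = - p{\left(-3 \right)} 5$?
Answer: $-1906624$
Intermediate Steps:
$a{\left(E \right)} = - 6 E^{2}$
$l = -30$ ($l = \left(-1\right) 6 \cdot 5 = \left(-6\right) 5 = -30$)
$F = -124$ ($F = \left(2 - 6 \left(2 \left(-2\right)\right)^{2}\right) - 30 = \left(2 - 6 \left(-4\right)^{2}\right) - 30 = \left(2 - 96\right) - 30 = -94 - 30 = -124$)
$F^{3} = \left(-124\right)^{3} = -1906624$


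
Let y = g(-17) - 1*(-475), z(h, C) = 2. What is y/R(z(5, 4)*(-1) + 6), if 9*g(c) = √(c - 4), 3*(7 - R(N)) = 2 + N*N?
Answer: 475 + I*√21/9 ≈ 475.0 + 0.50918*I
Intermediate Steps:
R(N) = 19/3 - N²/3 (R(N) = 7 - (2 + N*N)/3 = 7 - (2 + N²)/3 = 7 + (-⅔ - N²/3) = 19/3 - N²/3)
g(c) = √(-4 + c)/9 (g(c) = √(c - 4)/9 = √(-4 + c)/9)
y = 475 + I*√21/9 (y = √(-4 - 17)/9 - 1*(-475) = √(-21)/9 + 475 = (I*√21)/9 + 475 = I*√21/9 + 475 = 475 + I*√21/9 ≈ 475.0 + 0.50918*I)
y/R(z(5, 4)*(-1) + 6) = (475 + I*√21/9)/(19/3 - (2*(-1) + 6)²/3) = (475 + I*√21/9)/(19/3 - (-2 + 6)²/3) = (475 + I*√21/9)/(19/3 - ⅓*4²) = (475 + I*√21/9)/(19/3 - ⅓*16) = (475 + I*√21/9)/(19/3 - 16/3) = (475 + I*√21/9)/1 = 1*(475 + I*√21/9) = 475 + I*√21/9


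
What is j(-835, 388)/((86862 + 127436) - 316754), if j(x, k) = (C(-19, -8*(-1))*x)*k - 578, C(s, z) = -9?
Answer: -1457621/51228 ≈ -28.454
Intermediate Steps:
j(x, k) = -578 - 9*k*x (j(x, k) = (-9*x)*k - 578 = -9*k*x - 578 = -578 - 9*k*x)
j(-835, 388)/((86862 + 127436) - 316754) = (-578 - 9*388*(-835))/((86862 + 127436) - 316754) = (-578 + 2915820)/(214298 - 316754) = 2915242/(-102456) = 2915242*(-1/102456) = -1457621/51228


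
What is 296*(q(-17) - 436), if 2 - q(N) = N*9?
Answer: -83176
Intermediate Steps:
q(N) = 2 - 9*N (q(N) = 2 - N*9 = 2 - 9*N)
296*(q(-17) - 436) = 296*((2 - 9*(-17)) - 436) = 296*((2 + 153) - 436) = 296*(155 - 436) = 296*(-281) = -83176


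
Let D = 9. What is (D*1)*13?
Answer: 117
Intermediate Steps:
(D*1)*13 = (9*1)*13 = 9*13 = 117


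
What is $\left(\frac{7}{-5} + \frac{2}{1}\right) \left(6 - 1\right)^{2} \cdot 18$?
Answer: $270$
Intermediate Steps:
$\left(\frac{7}{-5} + \frac{2}{1}\right) \left(6 - 1\right)^{2} \cdot 18 = \left(7 \left(- \frac{1}{5}\right) + 2 \cdot 1\right) 5^{2} \cdot 18 = \left(- \frac{7}{5} + 2\right) 25 \cdot 18 = \frac{3}{5} \cdot 25 \cdot 18 = 15 \cdot 18 = 270$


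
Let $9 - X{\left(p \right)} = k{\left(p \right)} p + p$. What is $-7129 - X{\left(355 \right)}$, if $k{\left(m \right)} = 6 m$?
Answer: $749367$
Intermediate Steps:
$X{\left(p \right)} = 9 - p - 6 p^{2}$ ($X{\left(p \right)} = 9 - \left(6 p p + p\right) = 9 - \left(6 p^{2} + p\right) = 9 - \left(p + 6 p^{2}\right) = 9 - p - 6 p^{2}$)
$-7129 - X{\left(355 \right)} = -7129 - \left(9 - 355 - 6 \cdot 355^{2}\right) = -7129 - \left(9 - 355 - 756150\right) = -7129 - -756496 = -7129 + 756496 = 749367$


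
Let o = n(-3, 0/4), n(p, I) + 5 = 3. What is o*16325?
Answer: -32650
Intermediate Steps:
n(p, I) = -2 (n(p, I) = -5 + 3 = -2)
o = -2
o*16325 = -2*16325 = -32650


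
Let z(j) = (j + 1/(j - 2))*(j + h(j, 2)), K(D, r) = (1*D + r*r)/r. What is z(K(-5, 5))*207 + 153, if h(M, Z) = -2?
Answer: 2016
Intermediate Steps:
K(D, r) = (D + r²)/r
z(j) = (-2 + j)*(j + 1/(-2 + j)) (z(j) = (j + 1/(j - 2))*(j - 2) = (j + 1/(-2 + j))*(-2 + j) = (-2 + j)*(j + 1/(-2 + j)))
z(K(-5, 5))*207 + 153 = (1 + (5 - 5/5)² - 2*(5 - 5/5))*207 + 153 = (1 + (5 - 5*⅕)² - 2*(5 - 5*⅕))*207 + 153 = (1 + (5 - 1)² - 2*(5 - 1))*207 + 153 = (1 + 4² - 2*4)*207 + 153 = (1 + 16 - 8)*207 + 153 = 9*207 + 153 = 1863 + 153 = 2016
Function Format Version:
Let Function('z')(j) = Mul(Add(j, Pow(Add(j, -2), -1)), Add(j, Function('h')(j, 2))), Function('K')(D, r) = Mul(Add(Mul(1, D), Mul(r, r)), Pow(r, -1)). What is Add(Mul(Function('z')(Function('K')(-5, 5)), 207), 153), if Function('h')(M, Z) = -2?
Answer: 2016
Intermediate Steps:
Function('K')(D, r) = Mul(Pow(r, -1), Add(D, Pow(r, 2))) (Function('K')(D, r) = Mul(Add(D, Pow(r, 2)), Pow(r, -1)) = Mul(Pow(r, -1), Add(D, Pow(r, 2))))
Function('z')(j) = Mul(Add(-2, j), Add(j, Pow(Add(-2, j), -1))) (Function('z')(j) = Mul(Add(j, Pow(Add(j, -2), -1)), Add(j, -2)) = Mul(Add(j, Pow(Add(-2, j), -1)), Add(-2, j)) = Mul(Add(-2, j), Add(j, Pow(Add(-2, j), -1))))
Add(Mul(Function('z')(Function('K')(-5, 5)), 207), 153) = Add(Mul(Add(1, Pow(Add(5, Mul(-5, Pow(5, -1))), 2), Mul(-2, Add(5, Mul(-5, Pow(5, -1))))), 207), 153) = Add(Mul(Add(1, Pow(Add(5, Mul(-5, Rational(1, 5))), 2), Mul(-2, Add(5, Mul(-5, Rational(1, 5))))), 207), 153) = Add(Mul(Add(1, Pow(Add(5, -1), 2), Mul(-2, Add(5, -1))), 207), 153) = Add(Mul(Add(1, Pow(4, 2), Mul(-2, 4)), 207), 153) = Add(Mul(Add(1, 16, -8), 207), 153) = Add(Mul(9, 207), 153) = Add(1863, 153) = 2016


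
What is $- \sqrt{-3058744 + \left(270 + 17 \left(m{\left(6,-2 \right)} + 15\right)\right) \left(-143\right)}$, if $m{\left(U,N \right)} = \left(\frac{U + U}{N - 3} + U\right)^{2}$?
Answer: $- \frac{i \sqrt{79133119}}{5} \approx - 1779.1 i$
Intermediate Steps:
$m{\left(U,N \right)} = \left(U + \frac{2 U}{-3 + N}\right)^{2}$ ($m{\left(U,N \right)} = \left(\frac{2 U}{-3 + N} + U\right)^{2} = \left(U + \frac{2 U}{-3 + N}\right)^{2}$)
$- \sqrt{-3058744 + \left(270 + 17 \left(m{\left(6,-2 \right)} + 15\right)\right) \left(-143\right)} = - \sqrt{-3058744 + \left(270 + 17 \left(\frac{6^{2} \left(-1 - 2\right)^{2}}{\left(-3 - 2\right)^{2}} + 15\right)\right) \left(-143\right)} = - \sqrt{-3058744 + \left(270 + 17 \left(\frac{36 \left(-3\right)^{2}}{25} + 15\right)\right) \left(-143\right)} = - \sqrt{-3058744 + \left(270 + 17 \left(36 \cdot 9 \cdot \frac{1}{25} + 15\right)\right) \left(-143\right)} = - \sqrt{-3058744 + \left(270 + 17 \left(\frac{324}{25} + 15\right)\right) \left(-143\right)} = - \sqrt{-3058744 + \left(270 + 17 \cdot \frac{699}{25}\right) \left(-143\right)} = - \sqrt{-3058744 + \left(270 + \frac{11883}{25}\right) \left(-143\right)} = - \sqrt{-3058744 + \frac{18633}{25} \left(-143\right)} = - \sqrt{-3058744 - \frac{2664519}{25}} = - \sqrt{- \frac{79133119}{25}} = - \frac{i \sqrt{79133119}}{5}$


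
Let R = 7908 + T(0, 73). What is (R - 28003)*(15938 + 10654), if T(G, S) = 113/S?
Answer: -39005730624/73 ≈ -5.3433e+8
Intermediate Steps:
R = 577397/73 (R = 7908 + 113/73 = 577397/73 ≈ 7909.5)
(R - 28003)*(15938 + 10654) = (577397/73 - 28003)*(15938 + 10654) = -1466822/73*26592 = -39005730624/73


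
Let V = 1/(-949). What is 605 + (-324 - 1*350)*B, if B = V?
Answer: 574819/949 ≈ 605.71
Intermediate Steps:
V = -1/949 ≈ -0.0010537
B = -1/949 ≈ -0.0010537
605 + (-324 - 1*350)*B = 605 + (-324 - 1*350)*(-1/949) = 605 + (-324 - 350)*(-1/949) = 605 - 674*(-1/949) = 605 + 674/949 = 574819/949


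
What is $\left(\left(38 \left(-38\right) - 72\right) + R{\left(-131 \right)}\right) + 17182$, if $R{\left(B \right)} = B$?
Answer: $15535$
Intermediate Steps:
$\left(\left(38 \left(-38\right) - 72\right) + R{\left(-131 \right)}\right) + 17182 = \left(\left(38 \left(-38\right) - 72\right) - 131\right) + 17182 = \left(\left(-1444 - 72\right) - 131\right) + 17182 = \left(-1516 - 131\right) + 17182 = -1647 + 17182 = 15535$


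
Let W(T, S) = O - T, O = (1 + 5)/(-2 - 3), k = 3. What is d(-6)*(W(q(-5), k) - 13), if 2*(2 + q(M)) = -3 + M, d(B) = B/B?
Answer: -41/5 ≈ -8.2000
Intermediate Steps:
d(B) = 1
q(M) = -7/2 + M/2 (q(M) = -2 + (-3 + M)/2 = -2 + (-3/2 + M/2) = -7/2 + M/2)
O = -6/5 (O = 6/(-5) = 6*(-1/5) = -6/5 ≈ -1.2000)
W(T, S) = -6/5 - T
d(-6)*(W(q(-5), k) - 13) = 1*((-6/5 - (-7/2 + (1/2)*(-5))) - 13) = 1*((-6/5 - (-7/2 - 5/2)) - 13) = 1*((-6/5 - 1*(-6)) - 13) = 1*((-6/5 + 6) - 13) = 1*(24/5 - 13) = 1*(-41/5) = -41/5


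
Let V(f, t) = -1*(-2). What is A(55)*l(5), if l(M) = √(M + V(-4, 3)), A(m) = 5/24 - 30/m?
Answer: -89*√7/264 ≈ -0.89194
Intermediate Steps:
A(m) = 5/24 - 30/m (A(m) = 5*(1/24) - 30/m = 5/24 - 30/m)
V(f, t) = 2
l(M) = √(2 + M) (l(M) = √(M + 2) = √(2 + M))
A(55)*l(5) = (5/24 - 30/55)*√(2 + 5) = (5/24 - 30*1/55)*√7 = (5/24 - 6/11)*√7 = -89*√7/264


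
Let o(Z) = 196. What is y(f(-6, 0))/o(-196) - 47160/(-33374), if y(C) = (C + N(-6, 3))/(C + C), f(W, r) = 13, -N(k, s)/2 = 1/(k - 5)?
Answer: 120383645/85036952 ≈ 1.4157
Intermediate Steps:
N(k, s) = -2/(-5 + k) (N(k, s) = -2/(k - 5) = -2/(-5 + k))
y(C) = (2/11 + C)/(2*C) (y(C) = (C - 2/(-5 - 6))/(C + C) = (C - 2/(-11))/((2*C)) = (C - 2*(-1/11))*(1/(2*C)) = (C + 2/11)*(1/(2*C)) = (2/11 + C)*(1/(2*C)) = (2/11 + C)/(2*C))
y(f(-6, 0))/o(-196) - 47160/(-33374) = ((1/22)*(2 + 11*13)/13)/196 - 47160/(-33374) = ((1/22)*(1/13)*(2 + 143))*(1/196) - 47160*(-1/33374) = ((1/22)*(1/13)*145)*(1/196) + 23580/16687 = (145/286)*(1/196) + 23580/16687 = 145/56056 + 23580/16687 = 120383645/85036952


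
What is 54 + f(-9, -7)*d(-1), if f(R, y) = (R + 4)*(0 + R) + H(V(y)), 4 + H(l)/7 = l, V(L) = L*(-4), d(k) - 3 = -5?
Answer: -372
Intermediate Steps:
d(k) = -2 (d(k) = 3 - 5 = -2)
V(L) = -4*L
H(l) = -28 + 7*l
f(R, y) = -28 - 28*y + R*(4 + R) (f(R, y) = (R + 4)*(0 + R) + (-28 + 7*(-4*y)) = (4 + R)*R + (-28 - 28*y) = R*(4 + R) + (-28 - 28*y) = -28 - 28*y + R*(4 + R))
54 + f(-9, -7)*d(-1) = 54 + (-28 + (-9)**2 - 28*(-7) + 4*(-9))*(-2) = 54 + (-28 + 81 + 196 - 36)*(-2) = 54 + 213*(-2) = 54 - 426 = -372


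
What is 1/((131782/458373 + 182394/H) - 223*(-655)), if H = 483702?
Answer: 36952656141/5397514277185486 ≈ 6.8462e-6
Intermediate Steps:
1/((131782/458373 + 182394/H) - 223*(-655)) = 1/((131782/458373 + 182394/483702) - 223*(-655)) = 1/((131782*(1/458373) + 182394*(1/483702)) + 146065) = 1/((131782/458373 + 30399/80617) + 146065) = 1/(24557950321/36952656141 + 146065) = 1/(5397514277185486/36952656141) = 36952656141/5397514277185486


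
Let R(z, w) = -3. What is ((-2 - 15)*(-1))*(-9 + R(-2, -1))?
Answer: -204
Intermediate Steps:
((-2 - 15)*(-1))*(-9 + R(-2, -1)) = ((-2 - 15)*(-1))*(-9 - 3) = -17*(-1)*(-12) = 17*(-12) = -204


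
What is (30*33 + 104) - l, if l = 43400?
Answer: -42306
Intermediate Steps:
(30*33 + 104) - l = (30*33 + 104) - 1*43400 = (990 + 104) - 43400 = 1094 - 43400 = -42306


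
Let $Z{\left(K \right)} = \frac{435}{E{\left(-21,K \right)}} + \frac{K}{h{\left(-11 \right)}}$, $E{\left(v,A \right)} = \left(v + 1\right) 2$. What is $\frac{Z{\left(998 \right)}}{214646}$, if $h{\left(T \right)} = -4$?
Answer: $- \frac{2083}{1717168} \approx -0.001213$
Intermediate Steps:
$E{\left(v,A \right)} = 2 + 2 v$ ($E{\left(v,A \right)} = \left(1 + v\right) 2 = 2 + 2 v$)
$Z{\left(K \right)} = - \frac{87}{8} - \frac{K}{4}$ ($Z{\left(K \right)} = \frac{435}{2 + 2 \left(-21\right)} + \frac{K}{-4} = \frac{435}{2 - 42} + K \left(- \frac{1}{4}\right) = \frac{435}{-40} - \frac{K}{4} = 435 \left(- \frac{1}{40}\right) - \frac{K}{4} = - \frac{87}{8} - \frac{K}{4}$)
$\frac{Z{\left(998 \right)}}{214646} = \frac{- \frac{87}{8} - \frac{499}{2}}{214646} = \left(- \frac{87}{8} - \frac{499}{2}\right) \frac{1}{214646} = \left(- \frac{2083}{8}\right) \frac{1}{214646} = - \frac{2083}{1717168}$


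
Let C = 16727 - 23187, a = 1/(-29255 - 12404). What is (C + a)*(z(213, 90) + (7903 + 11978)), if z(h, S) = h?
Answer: -5407639831254/41659 ≈ -1.2981e+8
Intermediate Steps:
a = -1/41659 (a = 1/(-41659) = -1/41659 ≈ -2.4004e-5)
C = -6460
(C + a)*(z(213, 90) + (7903 + 11978)) = (-6460 - 1/41659)*(213 + (7903 + 11978)) = -269117141*(213 + 19881)/41659 = -269117141/41659*20094 = -5407639831254/41659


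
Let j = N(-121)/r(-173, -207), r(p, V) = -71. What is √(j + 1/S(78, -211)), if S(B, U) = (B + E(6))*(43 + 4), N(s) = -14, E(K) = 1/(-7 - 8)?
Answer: √3004775364451/3900953 ≈ 0.44436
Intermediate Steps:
E(K) = -1/15 (E(K) = 1/(-15) = -1/15)
S(B, U) = -47/15 + 47*B (S(B, U) = (B - 1/15)*(43 + 4) = (-1/15 + B)*47 = -47/15 + 47*B)
j = 14/71 (j = -14/(-71) = -14*(-1/71) = 14/71 ≈ 0.19718)
√(j + 1/S(78, -211)) = √(14/71 + 1/(-47/15 + 47*78)) = √(14/71 + 1/(-47/15 + 3666)) = √(14/71 + 1/(54943/15)) = √(14/71 + 15/54943) = √(770267/3900953) = √3004775364451/3900953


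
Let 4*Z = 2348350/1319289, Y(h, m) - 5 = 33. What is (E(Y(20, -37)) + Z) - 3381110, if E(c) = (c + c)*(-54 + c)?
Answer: -8924529798253/2638578 ≈ -3.3823e+6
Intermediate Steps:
Y(h, m) = 38 (Y(h, m) = 5 + 33 = 38)
Z = 1174175/2638578 (Z = (2348350/1319289)/4 = (2348350*(1/1319289))/4 = (1/4)*(2348350/1319289) = 1174175/2638578 ≈ 0.44500)
E(c) = 2*c*(-54 + c) (E(c) = (2*c)*(-54 + c) = 2*c*(-54 + c))
(E(Y(20, -37)) + Z) - 3381110 = (2*38*(-54 + 38) + 1174175/2638578) - 3381110 = (2*38*(-16) + 1174175/2638578) - 3381110 = (-1216 + 1174175/2638578) - 3381110 = -3207336673/2638578 - 3381110 = -8924529798253/2638578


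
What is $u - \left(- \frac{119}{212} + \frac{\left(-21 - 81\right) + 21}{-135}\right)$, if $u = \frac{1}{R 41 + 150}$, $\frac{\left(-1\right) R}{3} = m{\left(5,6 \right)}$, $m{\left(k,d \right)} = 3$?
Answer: $- \frac{10039}{232140} \approx -0.043245$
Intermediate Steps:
$R = -9$ ($R = \left(-3\right) 3 = -9$)
$u = - \frac{1}{219}$ ($u = \frac{1}{\left(-9\right) 41 + 150} = \frac{1}{-369 + 150} = \frac{1}{-219} = - \frac{1}{219} \approx -0.0045662$)
$u - \left(- \frac{119}{212} + \frac{\left(-21 - 81\right) + 21}{-135}\right) = - \frac{1}{219} - \left(- \frac{119}{212} + \frac{\left(-21 - 81\right) + 21}{-135}\right) = - \frac{1}{219} - \left(\left(-119\right) \frac{1}{212} + \left(-102 + 21\right) \left(- \frac{1}{135}\right)\right) = - \frac{1}{219} - \left(- \frac{119}{212} - - \frac{3}{5}\right) = - \frac{1}{219} - \left(- \frac{119}{212} + \frac{3}{5}\right) = - \frac{1}{219} - \frac{41}{1060} = - \frac{10039}{232140}$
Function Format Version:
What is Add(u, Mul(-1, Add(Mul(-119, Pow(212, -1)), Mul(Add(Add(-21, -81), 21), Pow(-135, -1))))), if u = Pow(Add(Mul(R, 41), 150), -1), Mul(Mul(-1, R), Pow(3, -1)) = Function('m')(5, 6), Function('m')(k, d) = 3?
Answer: Rational(-10039, 232140) ≈ -0.043245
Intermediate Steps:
R = -9 (R = Mul(-3, 3) = -9)
u = Rational(-1, 219) (u = Pow(Add(Mul(-9, 41), 150), -1) = Pow(Add(-369, 150), -1) = Pow(-219, -1) = Rational(-1, 219) ≈ -0.0045662)
Add(u, Mul(-1, Add(Mul(-119, Pow(212, -1)), Mul(Add(Add(-21, -81), 21), Pow(-135, -1))))) = Add(Rational(-1, 219), Mul(-1, Add(Mul(-119, Pow(212, -1)), Mul(Add(Add(-21, -81), 21), Pow(-135, -1))))) = Add(Rational(-1, 219), Mul(-1, Add(Mul(-119, Rational(1, 212)), Mul(Add(-102, 21), Rational(-1, 135))))) = Add(Rational(-1, 219), Mul(-1, Add(Rational(-119, 212), Mul(-81, Rational(-1, 135))))) = Add(Rational(-1, 219), Mul(-1, Add(Rational(-119, 212), Rational(3, 5)))) = Add(Rational(-1, 219), Mul(-1, Rational(41, 1060))) = Add(Rational(-1, 219), Rational(-41, 1060)) = Rational(-10039, 232140)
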